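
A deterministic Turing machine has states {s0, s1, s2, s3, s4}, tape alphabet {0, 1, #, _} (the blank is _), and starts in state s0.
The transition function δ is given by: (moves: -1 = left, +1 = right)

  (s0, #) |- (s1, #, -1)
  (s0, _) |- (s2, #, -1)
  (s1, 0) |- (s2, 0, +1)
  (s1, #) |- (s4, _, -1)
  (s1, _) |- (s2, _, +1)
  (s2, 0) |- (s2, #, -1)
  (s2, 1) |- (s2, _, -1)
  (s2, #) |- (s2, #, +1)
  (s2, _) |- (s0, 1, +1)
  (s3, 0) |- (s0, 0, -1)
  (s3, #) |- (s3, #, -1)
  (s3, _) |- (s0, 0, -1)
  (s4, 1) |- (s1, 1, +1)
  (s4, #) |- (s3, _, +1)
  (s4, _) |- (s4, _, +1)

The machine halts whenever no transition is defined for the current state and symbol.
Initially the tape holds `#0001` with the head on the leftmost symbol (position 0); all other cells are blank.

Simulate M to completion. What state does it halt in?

s0 | _[#]0001_   read # → write #, move -1, go to s1
s1 | [_]#0001_   read _ → write _, move +1, go to s2
s2 | _[#]0001_   read # → write #, move +1, go to s2
s2 | _#[0]001_   read 0 → write #, move -1, go to s2
s2 | _[#]#001_   read # → write #, move +1, go to s2
s2 | _#[#]001_   read # → write #, move +1, go to s2
s2 | _##[0]01_   read 0 → write #, move -1, go to s2
s2 | _#[#]#01_   read # → write #, move +1, go to s2
s2 | _##[#]01_   read # → write #, move +1, go to s2
s2 | _###[0]1_   read 0 → write #, move -1, go to s2
s2 | _##[#]#1_   read # → write #, move +1, go to s2
s2 | _###[#]1_   read # → write #, move +1, go to s2
s2 | _####[1]_   read 1 → write _, move -1, go to s2
s2 | _###[#]__   read # → write #, move +1, go to s2
s2 | _####[_]_   read _ → write 1, move +1, go to s0
s0 | _####1[_]   read _ → write #, move -1, go to s2
s2 | _####[1]#   read 1 → write _, move -1, go to s2
s2 | _###[#]_#   read # → write #, move +1, go to s2
s2 | _####[_]#   read _ → write 1, move +1, go to s0
s0 | _####1[#]   read # → write #, move -1, go to s1
s1 | _####[1]#
No transition is defined for (s1, 1); M halts in state s1.

s1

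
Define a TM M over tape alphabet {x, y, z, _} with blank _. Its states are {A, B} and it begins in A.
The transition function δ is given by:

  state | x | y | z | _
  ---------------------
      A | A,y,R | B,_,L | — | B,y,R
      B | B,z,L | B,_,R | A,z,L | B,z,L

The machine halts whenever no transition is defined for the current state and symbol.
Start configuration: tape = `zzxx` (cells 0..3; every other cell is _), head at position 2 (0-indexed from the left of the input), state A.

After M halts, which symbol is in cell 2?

A | zz[x]x__   read x → write y, move R, go to A
A | zzy[x]__   read x → write y, move R, go to A
A | zzyy[_]_   read _ → write y, move R, go to B
B | zzyyy[_]   read _ → write z, move L, go to B
B | zzyy[y]z   read y → write _, move R, go to B
B | zzyy_[z]   read z → write z, move L, go to A
A | zzyy[_]z   read _ → write y, move R, go to B
B | zzyyy[z]   read z → write z, move L, go to A
A | zzyy[y]z   read y → write _, move L, go to B
B | zzy[y]_z   read y → write _, move R, go to B
B | zzy_[_]z   read _ → write z, move L, go to B
B | zzy[_]zz   read _ → write z, move L, go to B
B | zz[y]zzz   read y → write _, move R, go to B
B | zz_[z]zz   read z → write z, move L, go to A
A | zz[_]zzz   read _ → write y, move R, go to B
B | zzy[z]zz   read z → write z, move L, go to A
A | zz[y]zzz   read y → write _, move L, go to B
B | z[z]_zzz   read z → write z, move L, go to A
A | [z]z_zzz
Cell 2 holds _ when M halts.

_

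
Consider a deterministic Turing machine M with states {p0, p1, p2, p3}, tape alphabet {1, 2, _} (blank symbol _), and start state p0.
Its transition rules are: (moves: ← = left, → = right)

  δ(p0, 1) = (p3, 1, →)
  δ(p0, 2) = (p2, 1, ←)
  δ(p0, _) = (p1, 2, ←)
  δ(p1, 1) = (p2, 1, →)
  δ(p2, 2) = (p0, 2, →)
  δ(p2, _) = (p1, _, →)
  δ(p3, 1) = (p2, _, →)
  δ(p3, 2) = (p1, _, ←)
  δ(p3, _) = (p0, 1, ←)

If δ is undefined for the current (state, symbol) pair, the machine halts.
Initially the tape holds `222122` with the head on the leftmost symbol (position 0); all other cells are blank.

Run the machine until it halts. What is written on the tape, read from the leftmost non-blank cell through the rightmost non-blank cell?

121_21

state=p0 head=0 tape=_[2]22122___   (p0,2)→(p2,1,←)
state=p2 head=-1 tape=[_]122122___   (p2,_)→(p1,_,→)
state=p1 head=0 tape=_[1]22122___   (p1,1)→(p2,1,→)
state=p2 head=1 tape=_1[2]2122___   (p2,2)→(p0,2,→)
state=p0 head=2 tape=_12[2]122___   (p0,2)→(p2,1,←)
state=p2 head=1 tape=_1[2]1122___   (p2,2)→(p0,2,→)
state=p0 head=2 tape=_12[1]122___   (p0,1)→(p3,1,→)
state=p3 head=3 tape=_121[1]22___   (p3,1)→(p2,_,→)
state=p2 head=4 tape=_121_[2]2___   (p2,2)→(p0,2,→)
state=p0 head=5 tape=_121_2[2]___   (p0,2)→(p2,1,←)
state=p2 head=4 tape=_121_[2]1___   (p2,2)→(p0,2,→)
state=p0 head=5 tape=_121_2[1]___   (p0,1)→(p3,1,→)
state=p3 head=6 tape=_121_21[_]__   (p3,_)→(p0,1,←)
state=p0 head=5 tape=_121_2[1]1__   (p0,1)→(p3,1,→)
state=p3 head=6 tape=_121_21[1]__   (p3,1)→(p2,_,→)
state=p2 head=7 tape=_121_21_[_]_   (p2,_)→(p1,_,→)
state=p1 head=8 tape=_121_21__[_]
The non-blank tape span at halt is 121_21.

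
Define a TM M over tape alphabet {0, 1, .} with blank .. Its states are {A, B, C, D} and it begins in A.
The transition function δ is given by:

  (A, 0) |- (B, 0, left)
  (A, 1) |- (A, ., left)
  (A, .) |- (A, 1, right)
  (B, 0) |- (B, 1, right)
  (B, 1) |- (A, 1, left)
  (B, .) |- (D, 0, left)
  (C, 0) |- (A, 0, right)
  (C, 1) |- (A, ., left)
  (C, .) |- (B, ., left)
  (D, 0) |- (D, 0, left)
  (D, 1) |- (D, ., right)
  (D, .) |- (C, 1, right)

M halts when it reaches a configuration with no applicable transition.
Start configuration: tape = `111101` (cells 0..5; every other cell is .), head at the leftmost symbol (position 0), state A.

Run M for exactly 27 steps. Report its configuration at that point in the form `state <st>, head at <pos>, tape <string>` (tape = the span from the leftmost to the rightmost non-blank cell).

A | ...[1]11101   read 1 → write ., move left, go to A
A | ..[.].11101   read . → write 1, move right, go to A
A | ..1[.]11101   read . → write 1, move right, go to A
A | ..11[1]1101   read 1 → write ., move left, go to A
A | ..1[1].1101   read 1 → write ., move left, go to A
A | ..[1]..1101   read 1 → write ., move left, go to A
A | .[.]...1101   read . → write 1, move right, go to A
A | .1[.]..1101   read . → write 1, move right, go to A
A | .11[.].1101   read . → write 1, move right, go to A
A | .111[.]1101   read . → write 1, move right, go to A
A | .1111[1]101   read 1 → write ., move left, go to A
A | .111[1].101   read 1 → write ., move left, go to A
A | .11[1]..101   read 1 → write ., move left, go to A
A | .1[1]...101   read 1 → write ., move left, go to A
A | .[1]....101   read 1 → write ., move left, go to A
A | [.].....101   read . → write 1, move right, go to A
A | 1[.]....101   read . → write 1, move right, go to A
A | 11[.]...101   read . → write 1, move right, go to A
A | 111[.]..101   read . → write 1, move right, go to A
A | 1111[.].101   read . → write 1, move right, go to A
A | 11111[.]101   read . → write 1, move right, go to A
A | 111111[1]01   read 1 → write ., move left, go to A
A | 11111[1].01   read 1 → write ., move left, go to A
A | 1111[1]..01   read 1 → write ., move left, go to A
A | 111[1]...01   read 1 → write ., move left, go to A
A | 11[1]....01   read 1 → write ., move left, go to A
A | 1[1].....01   read 1 → write ., move left, go to A
A | [1]......01
After 27 steps: state A, head at -3, tape 1......01.

state A, head at -3, tape 1......01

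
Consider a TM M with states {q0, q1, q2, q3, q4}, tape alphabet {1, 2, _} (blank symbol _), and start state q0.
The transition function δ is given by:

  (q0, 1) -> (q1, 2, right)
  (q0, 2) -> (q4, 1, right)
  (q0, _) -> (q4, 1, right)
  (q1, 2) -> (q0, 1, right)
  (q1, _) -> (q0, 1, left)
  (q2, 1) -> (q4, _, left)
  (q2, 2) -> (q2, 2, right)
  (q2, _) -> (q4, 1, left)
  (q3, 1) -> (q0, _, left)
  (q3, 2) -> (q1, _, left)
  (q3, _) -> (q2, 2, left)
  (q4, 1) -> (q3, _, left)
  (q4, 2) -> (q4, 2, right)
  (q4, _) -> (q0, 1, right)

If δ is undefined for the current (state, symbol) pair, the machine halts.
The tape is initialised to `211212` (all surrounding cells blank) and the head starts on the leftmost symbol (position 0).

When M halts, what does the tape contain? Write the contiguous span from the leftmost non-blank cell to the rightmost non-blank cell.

11111__2

state=q0 head=0 tape=__[2]11212   (q0,2)→(q4,1,right)
state=q4 head=1 tape=__1[1]1212   (q4,1)→(q3,_,left)
state=q3 head=0 tape=__[1]_1212   (q3,1)→(q0,_,left)
state=q0 head=-1 tape=_[_]__1212   (q0,_)→(q4,1,right)
state=q4 head=0 tape=_1[_]_1212   (q4,_)→(q0,1,right)
state=q0 head=1 tape=_11[_]1212   (q0,_)→(q4,1,right)
state=q4 head=2 tape=_111[1]212   (q4,1)→(q3,_,left)
state=q3 head=1 tape=_11[1]_212   (q3,1)→(q0,_,left)
state=q0 head=0 tape=_1[1]__212   (q0,1)→(q1,2,right)
state=q1 head=1 tape=_12[_]_212   (q1,_)→(q0,1,left)
state=q0 head=0 tape=_1[2]1_212   (q0,2)→(q4,1,right)
state=q4 head=1 tape=_11[1]_212   (q4,1)→(q3,_,left)
state=q3 head=0 tape=_1[1]__212   (q3,1)→(q0,_,left)
state=q0 head=-1 tape=_[1]___212   (q0,1)→(q1,2,right)
state=q1 head=0 tape=_2[_]__212   (q1,_)→(q0,1,left)
state=q0 head=-1 tape=_[2]1__212   (q0,2)→(q4,1,right)
state=q4 head=0 tape=_1[1]__212   (q4,1)→(q3,_,left)
state=q3 head=-1 tape=_[1]___212   (q3,1)→(q0,_,left)
state=q0 head=-2 tape=[_]____212   (q0,_)→(q4,1,right)
state=q4 head=-1 tape=1[_]___212   (q4,_)→(q0,1,right)
state=q0 head=0 tape=11[_]__212   (q0,_)→(q4,1,right)
state=q4 head=1 tape=111[_]_212   (q4,_)→(q0,1,right)
state=q0 head=2 tape=1111[_]212   (q0,_)→(q4,1,right)
state=q4 head=3 tape=11111[2]12   (q4,2)→(q4,2,right)
state=q4 head=4 tape=111112[1]2   (q4,1)→(q3,_,left)
state=q3 head=3 tape=11111[2]_2   (q3,2)→(q1,_,left)
state=q1 head=2 tape=1111[1]__2
The non-blank tape span at halt is 11111__2.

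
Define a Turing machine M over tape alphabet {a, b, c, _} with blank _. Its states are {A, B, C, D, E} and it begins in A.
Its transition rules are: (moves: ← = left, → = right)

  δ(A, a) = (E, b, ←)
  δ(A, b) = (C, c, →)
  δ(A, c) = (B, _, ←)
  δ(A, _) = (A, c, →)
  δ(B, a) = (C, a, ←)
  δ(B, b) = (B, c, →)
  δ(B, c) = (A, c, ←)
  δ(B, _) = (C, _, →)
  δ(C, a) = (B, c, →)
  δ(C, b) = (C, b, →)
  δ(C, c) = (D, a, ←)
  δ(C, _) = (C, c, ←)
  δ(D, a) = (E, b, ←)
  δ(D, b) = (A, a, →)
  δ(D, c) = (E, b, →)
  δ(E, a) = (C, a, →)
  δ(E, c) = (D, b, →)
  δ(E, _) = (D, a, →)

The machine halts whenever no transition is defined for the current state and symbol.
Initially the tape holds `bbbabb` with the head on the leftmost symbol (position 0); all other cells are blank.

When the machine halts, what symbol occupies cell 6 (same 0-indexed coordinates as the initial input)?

state=A head=0 tape=[b]bbabb__   (A,b)→(C,c,→)
state=C head=1 tape=c[b]babb__   (C,b)→(C,b,→)
state=C head=2 tape=cb[b]abb__   (C,b)→(C,b,→)
state=C head=3 tape=cbb[a]bb__   (C,a)→(B,c,→)
state=B head=4 tape=cbbc[b]b__   (B,b)→(B,c,→)
state=B head=5 tape=cbbcc[b]__   (B,b)→(B,c,→)
state=B head=6 tape=cbbccc[_]_   (B,_)→(C,_,→)
state=C head=7 tape=cbbccc_[_]   (C,_)→(C,c,←)
state=C head=6 tape=cbbccc[_]c   (C,_)→(C,c,←)
state=C head=5 tape=cbbcc[c]cc   (C,c)→(D,a,←)
state=D head=4 tape=cbbc[c]acc   (D,c)→(E,b,→)
state=E head=5 tape=cbbcb[a]cc   (E,a)→(C,a,→)
state=C head=6 tape=cbbcba[c]c   (C,c)→(D,a,←)
state=D head=5 tape=cbbcb[a]ac   (D,a)→(E,b,←)
state=E head=4 tape=cbbc[b]bac
Cell 6 holds a when M halts.

a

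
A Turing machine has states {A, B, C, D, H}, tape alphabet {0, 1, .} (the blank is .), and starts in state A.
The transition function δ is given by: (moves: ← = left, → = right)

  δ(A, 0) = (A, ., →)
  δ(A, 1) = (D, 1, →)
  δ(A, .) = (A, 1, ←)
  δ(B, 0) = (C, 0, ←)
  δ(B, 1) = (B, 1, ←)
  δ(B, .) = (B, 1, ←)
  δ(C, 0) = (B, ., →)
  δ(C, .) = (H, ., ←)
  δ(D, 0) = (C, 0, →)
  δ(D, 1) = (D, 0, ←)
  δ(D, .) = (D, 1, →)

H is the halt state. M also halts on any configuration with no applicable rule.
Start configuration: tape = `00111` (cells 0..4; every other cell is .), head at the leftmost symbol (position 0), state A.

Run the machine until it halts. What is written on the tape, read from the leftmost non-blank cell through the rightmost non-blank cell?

1011

A | [0]0111   read 0 → write ., move →, go to A
A | .[0]111   read 0 → write ., move →, go to A
A | ..[1]11   read 1 → write 1, move →, go to D
D | ..1[1]1   read 1 → write 0, move ←, go to D
D | ..[1]01   read 1 → write 0, move ←, go to D
D | .[.]001   read . → write 1, move →, go to D
D | .1[0]01   read 0 → write 0, move →, go to C
C | .10[0]1   read 0 → write ., move →, go to B
B | .10.[1]   read 1 → write 1, move ←, go to B
B | .10[.]1   read . → write 1, move ←, go to B
B | .1[0]11   read 0 → write 0, move ←, go to C
C | .[1]011
The non-blank tape span at halt is 1011.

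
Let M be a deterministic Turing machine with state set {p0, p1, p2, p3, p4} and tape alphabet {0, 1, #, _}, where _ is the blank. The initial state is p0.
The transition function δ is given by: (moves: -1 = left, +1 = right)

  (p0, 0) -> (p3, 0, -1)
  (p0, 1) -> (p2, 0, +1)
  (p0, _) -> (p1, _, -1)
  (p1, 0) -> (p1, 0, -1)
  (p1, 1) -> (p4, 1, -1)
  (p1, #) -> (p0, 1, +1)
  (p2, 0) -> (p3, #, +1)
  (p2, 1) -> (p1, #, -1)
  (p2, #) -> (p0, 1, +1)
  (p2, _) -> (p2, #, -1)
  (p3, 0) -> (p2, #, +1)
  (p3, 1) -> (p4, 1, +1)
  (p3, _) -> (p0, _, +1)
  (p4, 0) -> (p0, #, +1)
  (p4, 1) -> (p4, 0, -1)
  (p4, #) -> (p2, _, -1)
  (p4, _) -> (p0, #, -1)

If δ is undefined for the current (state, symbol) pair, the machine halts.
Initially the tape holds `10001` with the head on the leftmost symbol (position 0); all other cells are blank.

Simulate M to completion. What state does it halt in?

state=p0 head=0 tape=[1]0001__   (p0,1)→(p2,0,+1)
state=p2 head=1 tape=0[0]001__   (p2,0)→(p3,#,+1)
state=p3 head=2 tape=0#[0]01__   (p3,0)→(p2,#,+1)
state=p2 head=3 tape=0##[0]1__   (p2,0)→(p3,#,+1)
state=p3 head=4 tape=0###[1]__   (p3,1)→(p4,1,+1)
state=p4 head=5 tape=0###1[_]_   (p4,_)→(p0,#,-1)
state=p0 head=4 tape=0###[1]#_   (p0,1)→(p2,0,+1)
state=p2 head=5 tape=0###0[#]_   (p2,#)→(p0,1,+1)
state=p0 head=6 tape=0###01[_]   (p0,_)→(p1,_,-1)
state=p1 head=5 tape=0###0[1]_   (p1,1)→(p4,1,-1)
state=p4 head=4 tape=0###[0]1_   (p4,0)→(p0,#,+1)
state=p0 head=5 tape=0####[1]_   (p0,1)→(p2,0,+1)
state=p2 head=6 tape=0####0[_]   (p2,_)→(p2,#,-1)
state=p2 head=5 tape=0####[0]#   (p2,0)→(p3,#,+1)
state=p3 head=6 tape=0#####[#]
No transition is defined for (p3, #); M halts in state p3.

p3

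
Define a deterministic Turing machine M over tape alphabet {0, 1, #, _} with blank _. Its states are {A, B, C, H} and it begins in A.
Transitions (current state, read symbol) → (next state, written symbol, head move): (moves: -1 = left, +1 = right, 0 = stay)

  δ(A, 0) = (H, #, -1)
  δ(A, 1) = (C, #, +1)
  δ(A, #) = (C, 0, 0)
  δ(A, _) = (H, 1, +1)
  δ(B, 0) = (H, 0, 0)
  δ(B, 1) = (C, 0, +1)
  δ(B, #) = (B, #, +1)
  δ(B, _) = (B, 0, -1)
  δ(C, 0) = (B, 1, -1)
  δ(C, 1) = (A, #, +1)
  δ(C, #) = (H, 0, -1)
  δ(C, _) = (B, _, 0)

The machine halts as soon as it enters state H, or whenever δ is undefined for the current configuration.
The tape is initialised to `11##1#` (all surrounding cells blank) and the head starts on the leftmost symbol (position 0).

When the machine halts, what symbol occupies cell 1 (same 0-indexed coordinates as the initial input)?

state=A head=0 tape=[1]1##1#   (A,1)→(C,#,+1)
state=C head=1 tape=#[1]##1#   (C,1)→(A,#,+1)
state=A head=2 tape=##[#]#1#   (A,#)→(C,0,0)
state=C head=2 tape=##[0]#1#   (C,0)→(B,1,-1)
state=B head=1 tape=#[#]1#1#   (B,#)→(B,#,+1)
state=B head=2 tape=##[1]#1#   (B,1)→(C,0,+1)
state=C head=3 tape=##0[#]1#   (C,#)→(H,0,-1)
state=H head=2 tape=##[0]01#
Cell 1 holds # when M halts.

#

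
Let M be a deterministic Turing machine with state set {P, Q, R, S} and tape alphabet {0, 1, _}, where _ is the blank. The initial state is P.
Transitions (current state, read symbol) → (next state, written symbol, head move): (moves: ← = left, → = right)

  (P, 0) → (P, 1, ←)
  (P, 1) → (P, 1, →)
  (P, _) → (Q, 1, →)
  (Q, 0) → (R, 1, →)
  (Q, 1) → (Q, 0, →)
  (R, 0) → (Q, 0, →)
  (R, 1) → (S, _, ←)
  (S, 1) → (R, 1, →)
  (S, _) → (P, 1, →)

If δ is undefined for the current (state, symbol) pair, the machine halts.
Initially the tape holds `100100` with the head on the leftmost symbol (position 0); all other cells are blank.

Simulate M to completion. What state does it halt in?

P | [1]00100__   read 1 → write 1, move →, go to P
P | 1[0]0100__   read 0 → write 1, move ←, go to P
P | [1]10100__   read 1 → write 1, move →, go to P
P | 1[1]0100__   read 1 → write 1, move →, go to P
P | 11[0]100__   read 0 → write 1, move ←, go to P
P | 1[1]1100__   read 1 → write 1, move →, go to P
P | 11[1]100__   read 1 → write 1, move →, go to P
P | 111[1]00__   read 1 → write 1, move →, go to P
P | 1111[0]0__   read 0 → write 1, move ←, go to P
P | 111[1]10__   read 1 → write 1, move →, go to P
P | 1111[1]0__   read 1 → write 1, move →, go to P
P | 11111[0]__   read 0 → write 1, move ←, go to P
P | 1111[1]1__   read 1 → write 1, move →, go to P
P | 11111[1]__   read 1 → write 1, move →, go to P
P | 111111[_]_   read _ → write 1, move →, go to Q
Q | 1111111[_]
No transition is defined for (Q, _); M halts in state Q.

Q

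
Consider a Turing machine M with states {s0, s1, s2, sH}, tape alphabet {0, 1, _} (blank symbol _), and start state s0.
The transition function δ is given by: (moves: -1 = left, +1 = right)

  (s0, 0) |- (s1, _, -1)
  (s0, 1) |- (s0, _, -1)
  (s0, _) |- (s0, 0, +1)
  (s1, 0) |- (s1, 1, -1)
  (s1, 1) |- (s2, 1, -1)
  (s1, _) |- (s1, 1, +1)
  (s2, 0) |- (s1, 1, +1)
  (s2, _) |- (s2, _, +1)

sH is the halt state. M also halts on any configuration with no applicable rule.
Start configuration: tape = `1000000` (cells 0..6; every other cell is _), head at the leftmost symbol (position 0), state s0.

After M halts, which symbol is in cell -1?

1

s0 | __[1]000000   read 1 → write _, move -1, go to s0
s0 | _[_]_000000   read _ → write 0, move +1, go to s0
s0 | _0[_]000000   read _ → write 0, move +1, go to s0
s0 | _00[0]00000   read 0 → write _, move -1, go to s1
s1 | _0[0]_00000   read 0 → write 1, move -1, go to s1
s1 | _[0]1_00000   read 0 → write 1, move -1, go to s1
s1 | [_]11_00000   read _ → write 1, move +1, go to s1
s1 | 1[1]1_00000   read 1 → write 1, move -1, go to s2
s2 | [1]11_00000
Cell -1 holds 1 when M halts.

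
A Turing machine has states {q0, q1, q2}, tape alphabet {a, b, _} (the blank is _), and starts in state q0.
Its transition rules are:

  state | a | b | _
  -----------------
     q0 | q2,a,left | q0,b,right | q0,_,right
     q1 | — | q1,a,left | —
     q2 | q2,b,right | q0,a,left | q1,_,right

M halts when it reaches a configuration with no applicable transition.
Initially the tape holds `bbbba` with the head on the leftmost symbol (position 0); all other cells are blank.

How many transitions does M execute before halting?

18

q0 | _[b]bbba   read b → write b, move right, go to q0
q0 | _b[b]bba   read b → write b, move right, go to q0
q0 | _bb[b]ba   read b → write b, move right, go to q0
q0 | _bbb[b]a   read b → write b, move right, go to q0
q0 | _bbbb[a]   read a → write a, move left, go to q2
q2 | _bbb[b]a   read b → write a, move left, go to q0
q0 | _bb[b]aa   read b → write b, move right, go to q0
q0 | _bbb[a]a   read a → write a, move left, go to q2
q2 | _bb[b]aa   read b → write a, move left, go to q0
q0 | _b[b]aaa   read b → write b, move right, go to q0
q0 | _bb[a]aa   read a → write a, move left, go to q2
q2 | _b[b]aaa   read b → write a, move left, go to q0
q0 | _[b]aaaa   read b → write b, move right, go to q0
q0 | _b[a]aaa   read a → write a, move left, go to q2
q2 | _[b]aaaa   read b → write a, move left, go to q0
q0 | [_]aaaaa   read _ → write _, move right, go to q0
q0 | _[a]aaaa   read a → write a, move left, go to q2
q2 | [_]aaaaa   read _ → write _, move right, go to q1
q1 | _[a]aaaa
M halts after 18 transitions.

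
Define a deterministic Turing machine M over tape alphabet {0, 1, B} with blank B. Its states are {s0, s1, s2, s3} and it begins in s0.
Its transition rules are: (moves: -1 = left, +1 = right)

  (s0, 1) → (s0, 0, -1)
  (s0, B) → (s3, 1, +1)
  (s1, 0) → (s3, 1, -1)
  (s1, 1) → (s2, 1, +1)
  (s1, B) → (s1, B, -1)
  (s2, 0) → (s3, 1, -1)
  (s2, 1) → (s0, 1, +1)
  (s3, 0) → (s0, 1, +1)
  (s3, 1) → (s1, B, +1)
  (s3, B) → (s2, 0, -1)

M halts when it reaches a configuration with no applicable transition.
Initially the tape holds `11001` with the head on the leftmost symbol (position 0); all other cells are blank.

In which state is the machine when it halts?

s0 | BB[1]1001   read 1 → write 0, move -1, go to s0
s0 | B[B]01001   read B → write 1, move +1, go to s3
s3 | B1[0]1001   read 0 → write 1, move +1, go to s0
s0 | B11[1]001   read 1 → write 0, move -1, go to s0
s0 | B1[1]0001   read 1 → write 0, move -1, go to s0
s0 | B[1]00001   read 1 → write 0, move -1, go to s0
s0 | [B]000001   read B → write 1, move +1, go to s3
s3 | 1[0]00001   read 0 → write 1, move +1, go to s0
s0 | 11[0]0001
No transition is defined for (s0, 0); M halts in state s0.

s0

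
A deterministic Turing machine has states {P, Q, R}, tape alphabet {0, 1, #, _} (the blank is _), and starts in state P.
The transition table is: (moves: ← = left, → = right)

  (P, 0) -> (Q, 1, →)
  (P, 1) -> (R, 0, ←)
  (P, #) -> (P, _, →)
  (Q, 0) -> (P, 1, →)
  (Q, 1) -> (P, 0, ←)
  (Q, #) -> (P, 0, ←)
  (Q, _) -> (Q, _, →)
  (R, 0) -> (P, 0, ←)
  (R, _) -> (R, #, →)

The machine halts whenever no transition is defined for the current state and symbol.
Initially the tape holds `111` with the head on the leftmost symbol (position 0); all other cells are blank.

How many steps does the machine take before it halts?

13

state=P head=0 tape=_[1]11   (P,1)→(R,0,←)
state=R head=-1 tape=[_]011   (R,_)→(R,#,→)
state=R head=0 tape=#[0]11   (R,0)→(P,0,←)
state=P head=-1 tape=[#]011   (P,#)→(P,_,→)
state=P head=0 tape=_[0]11   (P,0)→(Q,1,→)
state=Q head=1 tape=_1[1]1   (Q,1)→(P,0,←)
state=P head=0 tape=_[1]01   (P,1)→(R,0,←)
state=R head=-1 tape=[_]001   (R,_)→(R,#,→)
state=R head=0 tape=#[0]01   (R,0)→(P,0,←)
state=P head=-1 tape=[#]001   (P,#)→(P,_,→)
state=P head=0 tape=_[0]01   (P,0)→(Q,1,→)
state=Q head=1 tape=_1[0]1   (Q,0)→(P,1,→)
state=P head=2 tape=_11[1]   (P,1)→(R,0,←)
state=R head=1 tape=_1[1]0
M halts after 13 transitions.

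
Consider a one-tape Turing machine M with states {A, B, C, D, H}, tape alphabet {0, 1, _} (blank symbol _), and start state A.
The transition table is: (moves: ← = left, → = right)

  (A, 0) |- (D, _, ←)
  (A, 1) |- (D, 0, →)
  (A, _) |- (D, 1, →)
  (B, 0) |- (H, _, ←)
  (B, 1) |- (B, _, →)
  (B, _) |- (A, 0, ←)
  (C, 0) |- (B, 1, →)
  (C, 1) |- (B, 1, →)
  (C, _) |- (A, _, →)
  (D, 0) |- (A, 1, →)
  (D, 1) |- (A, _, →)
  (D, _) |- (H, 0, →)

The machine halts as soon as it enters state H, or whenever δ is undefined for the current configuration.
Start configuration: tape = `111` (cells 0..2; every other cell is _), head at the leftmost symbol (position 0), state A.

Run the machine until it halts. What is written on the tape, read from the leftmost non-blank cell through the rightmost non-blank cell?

0_00

state=A head=0 tape=[1]11__   (A,1)→(D,0,→)
state=D head=1 tape=0[1]1__   (D,1)→(A,_,→)
state=A head=2 tape=0_[1]__   (A,1)→(D,0,→)
state=D head=3 tape=0_0[_]_   (D,_)→(H,0,→)
state=H head=4 tape=0_00[_]
The non-blank tape span at halt is 0_00.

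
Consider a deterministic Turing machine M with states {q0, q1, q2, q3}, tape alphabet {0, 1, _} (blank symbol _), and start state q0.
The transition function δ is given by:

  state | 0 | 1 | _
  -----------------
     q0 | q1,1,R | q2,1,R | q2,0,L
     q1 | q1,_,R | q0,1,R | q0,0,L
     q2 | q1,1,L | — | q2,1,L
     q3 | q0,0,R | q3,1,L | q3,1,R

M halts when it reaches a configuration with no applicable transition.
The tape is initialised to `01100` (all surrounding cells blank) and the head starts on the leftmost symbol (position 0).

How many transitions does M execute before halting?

q0 | [0]1100_   read 0 → write 1, move R, go to q1
q1 | 1[1]100_   read 1 → write 1, move R, go to q0
q0 | 11[1]00_   read 1 → write 1, move R, go to q2
q2 | 111[0]0_   read 0 → write 1, move L, go to q1
q1 | 11[1]10_   read 1 → write 1, move R, go to q0
q0 | 111[1]0_   read 1 → write 1, move R, go to q2
q2 | 1111[0]_   read 0 → write 1, move L, go to q1
q1 | 111[1]1_   read 1 → write 1, move R, go to q0
q0 | 1111[1]_   read 1 → write 1, move R, go to q2
q2 | 11111[_]   read _ → write 1, move L, go to q2
q2 | 1111[1]1
M halts after 10 transitions.

10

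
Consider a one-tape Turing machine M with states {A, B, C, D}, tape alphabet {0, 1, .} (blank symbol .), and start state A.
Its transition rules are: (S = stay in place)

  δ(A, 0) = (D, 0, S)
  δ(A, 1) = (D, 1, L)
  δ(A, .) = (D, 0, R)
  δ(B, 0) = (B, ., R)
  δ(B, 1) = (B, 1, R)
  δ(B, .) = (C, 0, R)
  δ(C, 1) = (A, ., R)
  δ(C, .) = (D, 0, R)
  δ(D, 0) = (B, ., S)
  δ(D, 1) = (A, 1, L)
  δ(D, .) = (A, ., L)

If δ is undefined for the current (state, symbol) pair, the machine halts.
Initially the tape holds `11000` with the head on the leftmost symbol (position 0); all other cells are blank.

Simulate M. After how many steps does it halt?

27

state=A head=0 tape=..[1]1000   (A,1)→(D,1,L)
state=D head=-1 tape=.[.]11000   (D,.)→(A,.,L)
state=A head=-2 tape=[.].11000   (A,.)→(D,0,R)
state=D head=-1 tape=0[.]11000   (D,.)→(A,.,L)
state=A head=-2 tape=[0].11000   (A,0)→(D,0,S)
state=D head=-2 tape=[0].11000   (D,0)→(B,.,S)
state=B head=-2 tape=[.].11000   (B,.)→(C,0,R)
state=C head=-1 tape=0[.]11000   (C,.)→(D,0,R)
state=D head=0 tape=00[1]1000   (D,1)→(A,1,L)
state=A head=-1 tape=0[0]11000   (A,0)→(D,0,S)
state=D head=-1 tape=0[0]11000   (D,0)→(B,.,S)
state=B head=-1 tape=0[.]11000   (B,.)→(C,0,R)
state=C head=0 tape=00[1]1000   (C,1)→(A,.,R)
state=A head=1 tape=00.[1]000   (A,1)→(D,1,L)
state=D head=0 tape=00[.]1000   (D,.)→(A,.,L)
state=A head=-1 tape=0[0].1000   (A,0)→(D,0,S)
state=D head=-1 tape=0[0].1000   (D,0)→(B,.,S)
state=B head=-1 tape=0[.].1000   (B,.)→(C,0,R)
state=C head=0 tape=00[.]1000   (C,.)→(D,0,R)
state=D head=1 tape=000[1]000   (D,1)→(A,1,L)
state=A head=0 tape=00[0]1000   (A,0)→(D,0,S)
state=D head=0 tape=00[0]1000   (D,0)→(B,.,S)
state=B head=0 tape=00[.]1000   (B,.)→(C,0,R)
state=C head=1 tape=000[1]000   (C,1)→(A,.,R)
state=A head=2 tape=000.[0]00   (A,0)→(D,0,S)
state=D head=2 tape=000.[0]00   (D,0)→(B,.,S)
state=B head=2 tape=000.[.]00   (B,.)→(C,0,R)
state=C head=3 tape=000.0[0]0
M halts after 27 transitions.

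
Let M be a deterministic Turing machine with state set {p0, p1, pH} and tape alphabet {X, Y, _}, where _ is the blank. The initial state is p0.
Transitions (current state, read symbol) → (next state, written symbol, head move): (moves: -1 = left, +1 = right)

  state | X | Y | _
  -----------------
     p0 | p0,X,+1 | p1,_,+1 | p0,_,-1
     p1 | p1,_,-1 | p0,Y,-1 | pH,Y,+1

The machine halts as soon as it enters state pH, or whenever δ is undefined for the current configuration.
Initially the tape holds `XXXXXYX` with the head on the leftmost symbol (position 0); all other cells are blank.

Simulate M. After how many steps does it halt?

p0 | [X]XXXXYX   read X → write X, move +1, go to p0
p0 | X[X]XXXYX   read X → write X, move +1, go to p0
p0 | XX[X]XXYX   read X → write X, move +1, go to p0
p0 | XXX[X]XYX   read X → write X, move +1, go to p0
p0 | XXXX[X]YX   read X → write X, move +1, go to p0
p0 | XXXXX[Y]X   read Y → write _, move +1, go to p1
p1 | XXXXX_[X]   read X → write _, move -1, go to p1
p1 | XXXXX[_]_   read _ → write Y, move +1, go to pH
pH | XXXXXY[_]
M halts after 8 transitions.

8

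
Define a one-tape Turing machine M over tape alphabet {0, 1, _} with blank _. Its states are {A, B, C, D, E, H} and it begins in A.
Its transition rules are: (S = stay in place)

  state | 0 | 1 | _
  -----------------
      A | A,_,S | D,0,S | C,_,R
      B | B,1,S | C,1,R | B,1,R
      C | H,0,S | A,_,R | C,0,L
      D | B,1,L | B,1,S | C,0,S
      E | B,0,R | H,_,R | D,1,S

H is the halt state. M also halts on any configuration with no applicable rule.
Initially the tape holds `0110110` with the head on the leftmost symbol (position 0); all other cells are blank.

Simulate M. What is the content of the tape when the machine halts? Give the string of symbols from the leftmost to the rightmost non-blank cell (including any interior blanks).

state=A head=0 tape=[0]110110   (A,0)→(A,_,S)
state=A head=0 tape=[_]110110   (A,_)→(C,_,R)
state=C head=1 tape=_[1]10110   (C,1)→(A,_,R)
state=A head=2 tape=__[1]0110   (A,1)→(D,0,S)
state=D head=2 tape=__[0]0110   (D,0)→(B,1,L)
state=B head=1 tape=_[_]10110   (B,_)→(B,1,R)
state=B head=2 tape=_1[1]0110   (B,1)→(C,1,R)
state=C head=3 tape=_11[0]110   (C,0)→(H,0,S)
state=H head=3 tape=_11[0]110
The non-blank tape span at halt is 110110.

110110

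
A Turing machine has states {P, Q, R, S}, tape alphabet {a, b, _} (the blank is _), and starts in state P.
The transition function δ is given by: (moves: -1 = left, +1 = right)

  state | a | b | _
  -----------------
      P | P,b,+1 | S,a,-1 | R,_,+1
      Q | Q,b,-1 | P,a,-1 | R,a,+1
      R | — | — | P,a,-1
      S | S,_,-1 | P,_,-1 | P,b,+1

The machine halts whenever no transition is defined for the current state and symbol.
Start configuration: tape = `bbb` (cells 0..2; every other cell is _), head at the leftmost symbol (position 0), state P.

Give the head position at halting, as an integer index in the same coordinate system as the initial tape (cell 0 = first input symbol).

state=P head=0 tape=__[b]bb   (P,b)→(S,a,-1)
state=S head=-1 tape=_[_]abb   (S,_)→(P,b,+1)
state=P head=0 tape=_b[a]bb   (P,a)→(P,b,+1)
state=P head=1 tape=_bb[b]b   (P,b)→(S,a,-1)
state=S head=0 tape=_b[b]ab   (S,b)→(P,_,-1)
state=P head=-1 tape=_[b]_ab   (P,b)→(S,a,-1)
state=S head=-2 tape=[_]a_ab   (S,_)→(P,b,+1)
state=P head=-1 tape=b[a]_ab   (P,a)→(P,b,+1)
state=P head=0 tape=bb[_]ab   (P,_)→(R,_,+1)
state=R head=1 tape=bb_[a]b
At halt the head is at cell 1.

1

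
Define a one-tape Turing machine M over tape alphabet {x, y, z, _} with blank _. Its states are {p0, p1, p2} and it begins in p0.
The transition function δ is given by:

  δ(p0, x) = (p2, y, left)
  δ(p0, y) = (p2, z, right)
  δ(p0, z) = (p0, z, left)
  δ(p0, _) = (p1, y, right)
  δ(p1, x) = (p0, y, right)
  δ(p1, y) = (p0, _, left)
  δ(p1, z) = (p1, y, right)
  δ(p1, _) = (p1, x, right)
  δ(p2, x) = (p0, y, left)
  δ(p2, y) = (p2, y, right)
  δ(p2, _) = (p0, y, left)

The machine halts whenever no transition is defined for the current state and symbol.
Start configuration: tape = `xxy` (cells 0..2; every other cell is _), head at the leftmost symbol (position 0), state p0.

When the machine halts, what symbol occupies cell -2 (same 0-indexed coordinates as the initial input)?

z

state=p0 head=0 tape=___[x]xy   (p0,x)→(p2,y,left)
state=p2 head=-1 tape=__[_]yxy   (p2,_)→(p0,y,left)
state=p0 head=-2 tape=_[_]yyxy   (p0,_)→(p1,y,right)
state=p1 head=-1 tape=_y[y]yxy   (p1,y)→(p0,_,left)
state=p0 head=-2 tape=_[y]_yxy   (p0,y)→(p2,z,right)
state=p2 head=-1 tape=_z[_]yxy   (p2,_)→(p0,y,left)
state=p0 head=-2 tape=_[z]yyxy   (p0,z)→(p0,z,left)
state=p0 head=-3 tape=[_]zyyxy   (p0,_)→(p1,y,right)
state=p1 head=-2 tape=y[z]yyxy   (p1,z)→(p1,y,right)
state=p1 head=-1 tape=yy[y]yxy   (p1,y)→(p0,_,left)
state=p0 head=-2 tape=y[y]_yxy   (p0,y)→(p2,z,right)
state=p2 head=-1 tape=yz[_]yxy   (p2,_)→(p0,y,left)
state=p0 head=-2 tape=y[z]yyxy   (p0,z)→(p0,z,left)
state=p0 head=-3 tape=[y]zyyxy   (p0,y)→(p2,z,right)
state=p2 head=-2 tape=z[z]yyxy
Cell -2 holds z when M halts.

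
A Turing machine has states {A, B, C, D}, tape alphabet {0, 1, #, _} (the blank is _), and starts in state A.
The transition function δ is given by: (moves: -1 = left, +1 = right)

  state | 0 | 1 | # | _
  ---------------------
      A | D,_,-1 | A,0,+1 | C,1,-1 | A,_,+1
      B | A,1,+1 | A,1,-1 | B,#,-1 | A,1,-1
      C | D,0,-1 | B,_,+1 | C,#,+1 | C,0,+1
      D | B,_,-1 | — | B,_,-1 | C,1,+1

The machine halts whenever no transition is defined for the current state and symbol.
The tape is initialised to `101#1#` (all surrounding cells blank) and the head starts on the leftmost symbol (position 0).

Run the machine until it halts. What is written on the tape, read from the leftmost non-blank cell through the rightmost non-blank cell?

A | __[1]01#1#   read 1 → write 0, move +1, go to A
A | __0[0]1#1#   read 0 → write _, move -1, go to D
D | __[0]_1#1#   read 0 → write _, move -1, go to B
B | _[_]__1#1#   read _ → write 1, move -1, go to A
A | [_]1__1#1#   read _ → write _, move +1, go to A
A | _[1]__1#1#   read 1 → write 0, move +1, go to A
A | _0[_]_1#1#   read _ → write _, move +1, go to A
A | _0_[_]1#1#   read _ → write _, move +1, go to A
A | _0__[1]#1#   read 1 → write 0, move +1, go to A
A | _0__0[#]1#   read # → write 1, move -1, go to C
C | _0__[0]11#   read 0 → write 0, move -1, go to D
D | _0_[_]011#   read _ → write 1, move +1, go to C
C | _0_1[0]11#   read 0 → write 0, move -1, go to D
D | _0_[1]011#
The non-blank tape span at halt is 0_1011#.

0_1011#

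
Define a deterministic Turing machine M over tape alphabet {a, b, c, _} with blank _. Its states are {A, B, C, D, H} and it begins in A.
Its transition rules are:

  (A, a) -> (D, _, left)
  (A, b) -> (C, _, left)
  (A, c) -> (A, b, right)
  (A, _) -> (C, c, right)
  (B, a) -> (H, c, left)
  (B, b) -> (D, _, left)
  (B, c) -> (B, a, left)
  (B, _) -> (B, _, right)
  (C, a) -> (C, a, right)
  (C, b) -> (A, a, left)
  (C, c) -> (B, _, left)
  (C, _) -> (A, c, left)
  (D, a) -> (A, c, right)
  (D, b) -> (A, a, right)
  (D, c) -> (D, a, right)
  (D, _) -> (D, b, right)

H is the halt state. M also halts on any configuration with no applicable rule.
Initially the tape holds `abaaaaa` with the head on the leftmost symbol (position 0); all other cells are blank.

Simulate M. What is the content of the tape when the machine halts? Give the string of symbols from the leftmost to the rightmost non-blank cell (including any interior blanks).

bbccacaa

state=A head=0 tape=_[a]baaaaa_   (A,a)→(D,_,left)
state=D head=-1 tape=[_]_baaaaa_   (D,_)→(D,b,right)
state=D head=0 tape=b[_]baaaaa_   (D,_)→(D,b,right)
state=D head=1 tape=bb[b]aaaaa_   (D,b)→(A,a,right)
state=A head=2 tape=bba[a]aaaa_   (A,a)→(D,_,left)
state=D head=1 tape=bb[a]_aaaa_   (D,a)→(A,c,right)
state=A head=2 tape=bbc[_]aaaa_   (A,_)→(C,c,right)
state=C head=3 tape=bbcc[a]aaa_   (C,a)→(C,a,right)
state=C head=4 tape=bbcca[a]aa_   (C,a)→(C,a,right)
state=C head=5 tape=bbccaa[a]a_   (C,a)→(C,a,right)
state=C head=6 tape=bbccaaa[a]_   (C,a)→(C,a,right)
state=C head=7 tape=bbccaaaa[_]   (C,_)→(A,c,left)
state=A head=6 tape=bbccaaa[a]c   (A,a)→(D,_,left)
state=D head=5 tape=bbccaa[a]_c   (D,a)→(A,c,right)
state=A head=6 tape=bbccaac[_]c   (A,_)→(C,c,right)
state=C head=7 tape=bbccaacc[c]   (C,c)→(B,_,left)
state=B head=6 tape=bbccaac[c]_   (B,c)→(B,a,left)
state=B head=5 tape=bbccaa[c]a_   (B,c)→(B,a,left)
state=B head=4 tape=bbcca[a]aa_   (B,a)→(H,c,left)
state=H head=3 tape=bbcc[a]caa_
The non-blank tape span at halt is bbccacaa.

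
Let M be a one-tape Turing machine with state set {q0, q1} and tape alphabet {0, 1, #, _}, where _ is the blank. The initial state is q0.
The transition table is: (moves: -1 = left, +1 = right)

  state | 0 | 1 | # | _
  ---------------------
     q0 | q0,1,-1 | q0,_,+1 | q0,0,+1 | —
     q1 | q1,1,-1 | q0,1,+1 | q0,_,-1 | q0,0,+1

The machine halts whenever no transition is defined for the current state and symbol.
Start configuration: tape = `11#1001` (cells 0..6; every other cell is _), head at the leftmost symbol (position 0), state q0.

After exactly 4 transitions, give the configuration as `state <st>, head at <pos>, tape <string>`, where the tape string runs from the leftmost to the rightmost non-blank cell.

state q0, head at 4, tape 0_001

state=q0 head=0 tape=[1]1#1001   (q0,1)→(q0,_,+1)
state=q0 head=1 tape=_[1]#1001   (q0,1)→(q0,_,+1)
state=q0 head=2 tape=__[#]1001   (q0,#)→(q0,0,+1)
state=q0 head=3 tape=__0[1]001   (q0,1)→(q0,_,+1)
state=q0 head=4 tape=__0_[0]01
After 4 steps: state q0, head at 4, tape 0_001.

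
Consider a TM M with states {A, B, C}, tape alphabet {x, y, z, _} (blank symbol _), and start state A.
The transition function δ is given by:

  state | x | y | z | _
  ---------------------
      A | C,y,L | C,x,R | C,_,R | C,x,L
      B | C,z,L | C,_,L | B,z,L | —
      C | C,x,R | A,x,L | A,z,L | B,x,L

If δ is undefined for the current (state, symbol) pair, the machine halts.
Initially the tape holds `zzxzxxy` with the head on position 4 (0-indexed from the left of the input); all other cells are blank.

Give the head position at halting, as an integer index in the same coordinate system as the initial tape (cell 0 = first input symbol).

state=A head=4 tape=__zzxz[x]xy   (A,x)→(C,y,L)
state=C head=3 tape=__zzx[z]yxy   (C,z)→(A,z,L)
state=A head=2 tape=__zz[x]zyxy   (A,x)→(C,y,L)
state=C head=1 tape=__z[z]yzyxy   (C,z)→(A,z,L)
state=A head=0 tape=__[z]zyzyxy   (A,z)→(C,_,R)
state=C head=1 tape=___[z]yzyxy   (C,z)→(A,z,L)
state=A head=0 tape=__[_]zyzyxy   (A,_)→(C,x,L)
state=C head=-1 tape=_[_]xzyzyxy   (C,_)→(B,x,L)
state=B head=-2 tape=[_]xxzyzyxy
At halt the head is at cell -2.

-2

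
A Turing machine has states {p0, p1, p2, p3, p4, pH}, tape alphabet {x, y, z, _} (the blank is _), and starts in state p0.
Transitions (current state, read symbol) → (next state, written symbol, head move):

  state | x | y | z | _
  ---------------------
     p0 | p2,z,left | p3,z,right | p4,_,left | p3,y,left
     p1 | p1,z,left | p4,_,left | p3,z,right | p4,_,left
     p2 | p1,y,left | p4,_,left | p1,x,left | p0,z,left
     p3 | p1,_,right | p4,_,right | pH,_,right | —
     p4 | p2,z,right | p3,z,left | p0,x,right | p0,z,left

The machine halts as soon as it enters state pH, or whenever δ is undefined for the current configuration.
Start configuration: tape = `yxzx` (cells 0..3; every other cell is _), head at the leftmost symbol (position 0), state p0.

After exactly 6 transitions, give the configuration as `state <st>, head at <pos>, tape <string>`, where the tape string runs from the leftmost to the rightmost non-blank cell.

p0 | [y]xzx_   read y → write z, move right, go to p3
p3 | z[x]zx_   read x → write _, move right, go to p1
p1 | z_[z]x_   read z → write z, move right, go to p3
p3 | z_z[x]_   read x → write _, move right, go to p1
p1 | z_z_[_]   read _ → write _, move left, go to p4
p4 | z_z[_]_   read _ → write z, move left, go to p0
p0 | z_[z]z_
After 6 steps: state p0, head at 2, tape z_zz.

state p0, head at 2, tape z_zz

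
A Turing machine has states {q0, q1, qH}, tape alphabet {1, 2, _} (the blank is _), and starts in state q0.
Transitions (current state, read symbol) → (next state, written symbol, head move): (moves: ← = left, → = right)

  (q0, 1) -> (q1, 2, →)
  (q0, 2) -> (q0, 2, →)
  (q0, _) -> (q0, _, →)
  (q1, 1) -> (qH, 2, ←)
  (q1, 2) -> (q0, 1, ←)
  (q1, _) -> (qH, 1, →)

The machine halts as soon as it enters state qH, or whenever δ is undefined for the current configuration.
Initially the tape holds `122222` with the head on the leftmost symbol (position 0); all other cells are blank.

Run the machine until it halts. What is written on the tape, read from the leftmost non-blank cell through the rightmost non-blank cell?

state=q0 head=0 tape=[1]22222__   (q0,1)→(q1,2,→)
state=q1 head=1 tape=2[2]2222__   (q1,2)→(q0,1,←)
state=q0 head=0 tape=[2]12222__   (q0,2)→(q0,2,→)
state=q0 head=1 tape=2[1]2222__   (q0,1)→(q1,2,→)
state=q1 head=2 tape=22[2]222__   (q1,2)→(q0,1,←)
state=q0 head=1 tape=2[2]1222__   (q0,2)→(q0,2,→)
state=q0 head=2 tape=22[1]222__   (q0,1)→(q1,2,→)
state=q1 head=3 tape=222[2]22__   (q1,2)→(q0,1,←)
state=q0 head=2 tape=22[2]122__   (q0,2)→(q0,2,→)
state=q0 head=3 tape=222[1]22__   (q0,1)→(q1,2,→)
state=q1 head=4 tape=2222[2]2__   (q1,2)→(q0,1,←)
state=q0 head=3 tape=222[2]12__   (q0,2)→(q0,2,→)
state=q0 head=4 tape=2222[1]2__   (q0,1)→(q1,2,→)
state=q1 head=5 tape=22222[2]__   (q1,2)→(q0,1,←)
state=q0 head=4 tape=2222[2]1__   (q0,2)→(q0,2,→)
state=q0 head=5 tape=22222[1]__   (q0,1)→(q1,2,→)
state=q1 head=6 tape=222222[_]_   (q1,_)→(qH,1,→)
state=qH head=7 tape=2222221[_]
The non-blank tape span at halt is 2222221.

2222221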